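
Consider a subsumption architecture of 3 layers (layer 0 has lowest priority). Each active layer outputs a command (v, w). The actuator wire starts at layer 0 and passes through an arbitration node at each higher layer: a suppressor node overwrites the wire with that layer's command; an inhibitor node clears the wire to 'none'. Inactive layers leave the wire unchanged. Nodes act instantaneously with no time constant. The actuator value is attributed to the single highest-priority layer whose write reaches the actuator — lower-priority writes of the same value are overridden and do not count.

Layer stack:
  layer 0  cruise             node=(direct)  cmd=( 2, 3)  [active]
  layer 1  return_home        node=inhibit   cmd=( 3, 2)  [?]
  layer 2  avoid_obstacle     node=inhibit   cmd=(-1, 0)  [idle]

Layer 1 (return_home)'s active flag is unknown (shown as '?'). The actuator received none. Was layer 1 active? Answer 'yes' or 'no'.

yes

If layer 1 is active=yes:
  actuator would be none
If layer 1 is active=no:
  actuator would be (2, 3)
Observed none, so layer 1 was active.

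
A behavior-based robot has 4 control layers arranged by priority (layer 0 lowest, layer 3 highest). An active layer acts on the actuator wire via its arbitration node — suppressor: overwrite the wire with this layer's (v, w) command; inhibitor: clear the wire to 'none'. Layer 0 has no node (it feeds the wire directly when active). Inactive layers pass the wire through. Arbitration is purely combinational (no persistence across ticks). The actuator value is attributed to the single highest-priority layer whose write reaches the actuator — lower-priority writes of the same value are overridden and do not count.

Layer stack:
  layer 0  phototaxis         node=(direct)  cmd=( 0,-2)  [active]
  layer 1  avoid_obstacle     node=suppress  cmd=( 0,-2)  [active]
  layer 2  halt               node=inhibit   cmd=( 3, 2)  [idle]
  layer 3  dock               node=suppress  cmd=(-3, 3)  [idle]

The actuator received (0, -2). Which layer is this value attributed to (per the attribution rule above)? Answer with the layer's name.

[0] phototaxis on; wire := (0, -2)
[1] avoid_obstacle on (suppress); wire := (0, -2)
[2] halt off; pass (0, -2)
[3] dock off; pass (0, -2)
output (0, -2)
last writer: layer 1 = avoid_obstacle

avoid_obstacle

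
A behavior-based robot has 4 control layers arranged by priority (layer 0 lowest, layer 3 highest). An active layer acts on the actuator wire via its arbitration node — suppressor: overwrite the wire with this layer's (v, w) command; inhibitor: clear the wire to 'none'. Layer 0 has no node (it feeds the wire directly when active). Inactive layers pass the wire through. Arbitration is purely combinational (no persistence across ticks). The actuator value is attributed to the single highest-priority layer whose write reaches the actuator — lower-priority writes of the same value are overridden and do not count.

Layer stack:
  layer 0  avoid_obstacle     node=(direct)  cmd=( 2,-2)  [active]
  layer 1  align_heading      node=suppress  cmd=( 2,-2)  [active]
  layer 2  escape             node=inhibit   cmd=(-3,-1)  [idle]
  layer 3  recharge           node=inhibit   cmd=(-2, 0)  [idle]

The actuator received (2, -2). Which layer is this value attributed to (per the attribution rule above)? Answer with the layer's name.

align_heading

[0] avoid_obstacle on; wire := (2, -2)
[1] align_heading on (suppress); wire := (2, -2)
[2] escape off; pass (2, -2)
[3] recharge off; pass (2, -2)
output (2, -2)
last writer: layer 1 = align_heading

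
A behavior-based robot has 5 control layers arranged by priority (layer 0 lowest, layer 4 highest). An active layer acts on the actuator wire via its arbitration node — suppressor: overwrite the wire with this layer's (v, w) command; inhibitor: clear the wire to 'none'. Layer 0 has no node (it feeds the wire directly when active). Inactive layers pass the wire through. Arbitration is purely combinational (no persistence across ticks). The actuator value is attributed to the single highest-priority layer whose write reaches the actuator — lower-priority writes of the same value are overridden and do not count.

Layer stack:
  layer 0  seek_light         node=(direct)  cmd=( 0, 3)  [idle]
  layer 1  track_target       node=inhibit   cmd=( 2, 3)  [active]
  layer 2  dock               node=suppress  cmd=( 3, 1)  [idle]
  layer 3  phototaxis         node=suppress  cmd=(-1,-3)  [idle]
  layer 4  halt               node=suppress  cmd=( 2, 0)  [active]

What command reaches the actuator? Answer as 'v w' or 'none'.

2 0

L0 seek_light: idle → wire = none
L1 track_target: active, inhibitor → wire = none
L2 dock: idle → wire stays none
L3 phototaxis: idle → wire stays none
L4 halt: active, suppressor → wire = (2, 0)
actuator = (2, 0)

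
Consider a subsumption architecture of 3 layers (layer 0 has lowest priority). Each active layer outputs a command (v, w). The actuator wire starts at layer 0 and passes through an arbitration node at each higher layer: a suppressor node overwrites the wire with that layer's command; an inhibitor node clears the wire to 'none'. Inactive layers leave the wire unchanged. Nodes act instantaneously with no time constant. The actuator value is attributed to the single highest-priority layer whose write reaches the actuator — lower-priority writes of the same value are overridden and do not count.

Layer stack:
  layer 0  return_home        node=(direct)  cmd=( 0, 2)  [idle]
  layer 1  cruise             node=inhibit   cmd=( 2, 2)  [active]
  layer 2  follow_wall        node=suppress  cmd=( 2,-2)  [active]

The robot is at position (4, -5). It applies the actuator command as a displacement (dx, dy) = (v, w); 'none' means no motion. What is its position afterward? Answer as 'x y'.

6 -7

layer 0 (return_home) idle — none
layer 1 (cruise) active — inhibits: none
layer 2 (follow_wall) active — suppresses: (2, -2)
→ actuator (2, -2)
position: (4, -5) + (2, -2) = (6, -7)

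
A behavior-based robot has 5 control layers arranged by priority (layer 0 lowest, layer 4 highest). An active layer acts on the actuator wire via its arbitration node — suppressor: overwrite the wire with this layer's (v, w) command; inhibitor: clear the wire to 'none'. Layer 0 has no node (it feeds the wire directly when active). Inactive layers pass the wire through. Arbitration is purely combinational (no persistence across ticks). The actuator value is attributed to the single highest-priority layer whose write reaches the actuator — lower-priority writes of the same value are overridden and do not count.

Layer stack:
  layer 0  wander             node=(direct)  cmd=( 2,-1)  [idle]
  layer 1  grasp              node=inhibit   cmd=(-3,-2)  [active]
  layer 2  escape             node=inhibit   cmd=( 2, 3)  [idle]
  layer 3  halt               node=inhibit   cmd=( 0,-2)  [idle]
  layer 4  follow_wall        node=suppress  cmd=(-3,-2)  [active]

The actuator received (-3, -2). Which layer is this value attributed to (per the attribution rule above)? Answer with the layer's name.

follow_wall

L0 wander: idle → wire = none
L1 grasp: active, inhibitor → wire = none
L2 escape: idle → wire stays none
L3 halt: idle → wire stays none
L4 follow_wall: active, suppressor → wire = (-3, -2)
actuator = (-3, -2)
last writer: layer 4 = follow_wall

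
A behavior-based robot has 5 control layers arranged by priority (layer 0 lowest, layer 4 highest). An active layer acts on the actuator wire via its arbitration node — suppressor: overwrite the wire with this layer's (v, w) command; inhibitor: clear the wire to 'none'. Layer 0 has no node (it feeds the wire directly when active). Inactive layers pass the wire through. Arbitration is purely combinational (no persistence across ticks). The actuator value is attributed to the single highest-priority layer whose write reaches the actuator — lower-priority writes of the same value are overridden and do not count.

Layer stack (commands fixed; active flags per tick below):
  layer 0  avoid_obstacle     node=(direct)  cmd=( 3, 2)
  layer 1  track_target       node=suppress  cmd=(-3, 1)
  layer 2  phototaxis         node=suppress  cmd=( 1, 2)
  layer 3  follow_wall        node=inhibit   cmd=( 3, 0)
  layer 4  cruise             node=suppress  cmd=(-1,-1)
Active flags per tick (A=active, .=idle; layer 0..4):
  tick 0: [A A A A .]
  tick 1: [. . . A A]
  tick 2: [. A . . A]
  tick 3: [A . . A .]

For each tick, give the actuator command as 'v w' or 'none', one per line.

tick 0:
  L0 avoid_obstacle: active, feeds wire = (3, 2)
  L1 track_target: active, suppressor → wire = (-3, 1)
  L2 phototaxis: active, suppressor → wire = (1, 2)
  L3 follow_wall: active, inhibitor → wire = none
  L4 cruise: idle → wire stays none
  actuator = none
tick 1:
  L0 avoid_obstacle: idle → wire = none
  L1 track_target: idle → wire stays none
  L2 phototaxis: idle → wire stays none
  L3 follow_wall: active, inhibitor → wire = none
  L4 cruise: active, suppressor → wire = (-1, -1)
  actuator = (-1, -1)
tick 2:
  L0 avoid_obstacle: idle → wire = none
  L1 track_target: active, suppressor → wire = (-3, 1)
  L2 phototaxis: idle → wire stays (-3, 1)
  L3 follow_wall: idle → wire stays (-3, 1)
  L4 cruise: active, suppressor → wire = (-1, -1)
  actuator = (-1, -1)
tick 3:
  L0 avoid_obstacle: active, feeds wire = (3, 2)
  L1 track_target: idle → wire stays (3, 2)
  L2 phototaxis: idle → wire stays (3, 2)
  L3 follow_wall: active, inhibitor → wire = none
  L4 cruise: idle → wire stays none
  actuator = none

none
-1 -1
-1 -1
none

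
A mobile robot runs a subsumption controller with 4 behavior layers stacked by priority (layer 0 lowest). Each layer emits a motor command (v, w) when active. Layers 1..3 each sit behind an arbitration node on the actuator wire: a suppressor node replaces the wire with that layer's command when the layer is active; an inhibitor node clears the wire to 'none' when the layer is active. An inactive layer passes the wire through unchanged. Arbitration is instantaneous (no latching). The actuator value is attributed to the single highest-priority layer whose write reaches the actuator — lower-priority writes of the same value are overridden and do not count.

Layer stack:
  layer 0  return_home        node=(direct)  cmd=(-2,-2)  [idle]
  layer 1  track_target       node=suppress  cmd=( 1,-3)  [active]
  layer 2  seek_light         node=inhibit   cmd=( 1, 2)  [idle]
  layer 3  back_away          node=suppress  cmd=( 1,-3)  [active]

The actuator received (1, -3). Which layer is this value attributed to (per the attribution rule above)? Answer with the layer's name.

back_away

L0 return_home: idle → wire = none
L1 track_target: active, suppressor → wire = (1, -3)
L2 seek_light: idle → wire stays (1, -3)
L3 back_away: active, suppressor → wire = (1, -3)
actuator = (1, -3)
last writer: layer 3 = back_away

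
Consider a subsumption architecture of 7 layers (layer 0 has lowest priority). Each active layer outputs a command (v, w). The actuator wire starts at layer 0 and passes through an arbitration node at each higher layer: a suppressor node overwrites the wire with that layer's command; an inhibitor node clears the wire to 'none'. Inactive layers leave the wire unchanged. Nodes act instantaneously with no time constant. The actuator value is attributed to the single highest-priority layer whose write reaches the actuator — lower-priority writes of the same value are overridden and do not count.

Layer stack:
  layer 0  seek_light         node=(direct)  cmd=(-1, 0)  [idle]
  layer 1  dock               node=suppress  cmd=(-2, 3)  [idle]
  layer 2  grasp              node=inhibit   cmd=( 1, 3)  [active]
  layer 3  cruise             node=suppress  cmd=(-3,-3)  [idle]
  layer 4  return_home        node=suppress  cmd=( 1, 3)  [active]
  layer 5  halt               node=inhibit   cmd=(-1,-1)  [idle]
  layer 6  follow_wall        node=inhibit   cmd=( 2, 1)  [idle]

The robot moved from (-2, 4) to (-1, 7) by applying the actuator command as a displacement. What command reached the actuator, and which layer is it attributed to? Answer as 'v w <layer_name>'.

1 3 return_home

displacement = (-1, 7) − (-2, 4) = (1, 3)
[0] seek_light off; wire := none
[1] dock off; pass none
[2] grasp on (inhibit); wire := none
[3] cruise off; pass none
[4] return_home on (suppress); wire := (1, 3)
[5] halt off; pass (1, 3)
[6] follow_wall off; pass (1, 3)
output (1, 3) — from layer 4 (return_home)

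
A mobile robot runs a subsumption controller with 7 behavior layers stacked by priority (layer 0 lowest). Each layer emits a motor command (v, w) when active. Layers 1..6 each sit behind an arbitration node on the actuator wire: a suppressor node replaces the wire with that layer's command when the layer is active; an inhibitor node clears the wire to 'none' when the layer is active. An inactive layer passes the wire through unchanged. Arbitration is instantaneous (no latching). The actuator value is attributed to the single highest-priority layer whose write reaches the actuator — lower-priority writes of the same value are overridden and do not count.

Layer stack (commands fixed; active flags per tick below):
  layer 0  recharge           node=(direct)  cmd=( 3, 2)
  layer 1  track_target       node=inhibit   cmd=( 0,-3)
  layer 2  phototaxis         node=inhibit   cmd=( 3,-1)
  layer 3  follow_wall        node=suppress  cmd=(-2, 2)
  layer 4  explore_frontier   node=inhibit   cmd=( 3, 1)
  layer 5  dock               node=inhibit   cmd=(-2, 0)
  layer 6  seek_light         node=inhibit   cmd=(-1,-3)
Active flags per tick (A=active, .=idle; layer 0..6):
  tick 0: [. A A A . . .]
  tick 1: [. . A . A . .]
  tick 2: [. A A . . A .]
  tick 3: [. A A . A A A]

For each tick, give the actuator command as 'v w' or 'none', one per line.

tick 0:
  layer 0 (recharge) idle — none
  layer 1 (track_target) active — inhibits: none
  layer 2 (phototaxis) active — inhibits: none
  layer 3 (follow_wall) active — suppresses: (-2, 2)
  layer 4 (explore_frontier) idle — unchanged: (-2, 2)
  layer 5 (dock) idle — unchanged: (-2, 2)
  layer 6 (seek_light) idle — unchanged: (-2, 2)
  → actuator (-2, 2)
tick 1:
  layer 0 (recharge) idle — none
  layer 1 (track_target) idle — unchanged: none
  layer 2 (phototaxis) active — inhibits: none
  layer 3 (follow_wall) idle — unchanged: none
  layer 4 (explore_frontier) active — inhibits: none
  layer 5 (dock) idle — unchanged: none
  layer 6 (seek_light) idle — unchanged: none
  → actuator none
tick 2:
  layer 0 (recharge) idle — none
  layer 1 (track_target) active — inhibits: none
  layer 2 (phototaxis) active — inhibits: none
  layer 3 (follow_wall) idle — unchanged: none
  layer 4 (explore_frontier) idle — unchanged: none
  layer 5 (dock) active — inhibits: none
  layer 6 (seek_light) idle — unchanged: none
  → actuator none
tick 3:
  layer 0 (recharge) idle — none
  layer 1 (track_target) active — inhibits: none
  layer 2 (phototaxis) active — inhibits: none
  layer 3 (follow_wall) idle — unchanged: none
  layer 4 (explore_frontier) active — inhibits: none
  layer 5 (dock) active — inhibits: none
  layer 6 (seek_light) active — inhibits: none
  → actuator none

-2 2
none
none
none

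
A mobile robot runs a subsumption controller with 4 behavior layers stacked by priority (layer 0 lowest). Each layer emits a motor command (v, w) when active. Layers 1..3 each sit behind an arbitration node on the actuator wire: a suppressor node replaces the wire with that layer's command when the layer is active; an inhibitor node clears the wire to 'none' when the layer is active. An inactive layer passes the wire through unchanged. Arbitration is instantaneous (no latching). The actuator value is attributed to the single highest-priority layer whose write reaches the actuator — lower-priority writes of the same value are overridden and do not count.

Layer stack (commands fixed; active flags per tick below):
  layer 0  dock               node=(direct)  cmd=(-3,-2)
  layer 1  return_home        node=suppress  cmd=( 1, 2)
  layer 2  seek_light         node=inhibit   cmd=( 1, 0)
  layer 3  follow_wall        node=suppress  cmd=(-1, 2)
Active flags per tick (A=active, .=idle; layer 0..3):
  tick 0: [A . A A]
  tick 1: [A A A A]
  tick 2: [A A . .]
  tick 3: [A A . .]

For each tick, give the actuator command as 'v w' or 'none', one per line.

-1 2
-1 2
1 2
1 2

tick 0:
  L0 dock: active, feeds wire = (-3, -2)
  L1 return_home: idle → wire stays (-3, -2)
  L2 seek_light: active, inhibitor → wire = none
  L3 follow_wall: active, suppressor → wire = (-1, 2)
  actuator = (-1, 2)
tick 1:
  L0 dock: active, feeds wire = (-3, -2)
  L1 return_home: active, suppressor → wire = (1, 2)
  L2 seek_light: active, inhibitor → wire = none
  L3 follow_wall: active, suppressor → wire = (-1, 2)
  actuator = (-1, 2)
tick 2:
  L0 dock: active, feeds wire = (-3, -2)
  L1 return_home: active, suppressor → wire = (1, 2)
  L2 seek_light: idle → wire stays (1, 2)
  L3 follow_wall: idle → wire stays (1, 2)
  actuator = (1, 2)
tick 3:
  L0 dock: active, feeds wire = (-3, -2)
  L1 return_home: active, suppressor → wire = (1, 2)
  L2 seek_light: idle → wire stays (1, 2)
  L3 follow_wall: idle → wire stays (1, 2)
  actuator = (1, 2)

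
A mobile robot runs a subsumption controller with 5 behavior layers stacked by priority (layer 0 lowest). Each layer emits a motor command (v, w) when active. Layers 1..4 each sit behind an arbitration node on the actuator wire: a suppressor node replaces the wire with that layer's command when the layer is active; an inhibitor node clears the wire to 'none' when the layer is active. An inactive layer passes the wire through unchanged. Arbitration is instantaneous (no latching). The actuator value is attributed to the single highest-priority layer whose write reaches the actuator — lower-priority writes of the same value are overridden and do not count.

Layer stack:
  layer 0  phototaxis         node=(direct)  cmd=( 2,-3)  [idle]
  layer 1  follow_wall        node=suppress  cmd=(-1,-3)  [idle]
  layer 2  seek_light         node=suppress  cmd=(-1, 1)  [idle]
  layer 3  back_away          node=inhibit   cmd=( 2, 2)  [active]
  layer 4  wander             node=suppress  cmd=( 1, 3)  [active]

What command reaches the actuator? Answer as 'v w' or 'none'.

1 3

[0] phototaxis off; wire := none
[1] follow_wall off; pass none
[2] seek_light off; pass none
[3] back_away on (inhibit); wire := none
[4] wander on (suppress); wire := (1, 3)
output (1, 3)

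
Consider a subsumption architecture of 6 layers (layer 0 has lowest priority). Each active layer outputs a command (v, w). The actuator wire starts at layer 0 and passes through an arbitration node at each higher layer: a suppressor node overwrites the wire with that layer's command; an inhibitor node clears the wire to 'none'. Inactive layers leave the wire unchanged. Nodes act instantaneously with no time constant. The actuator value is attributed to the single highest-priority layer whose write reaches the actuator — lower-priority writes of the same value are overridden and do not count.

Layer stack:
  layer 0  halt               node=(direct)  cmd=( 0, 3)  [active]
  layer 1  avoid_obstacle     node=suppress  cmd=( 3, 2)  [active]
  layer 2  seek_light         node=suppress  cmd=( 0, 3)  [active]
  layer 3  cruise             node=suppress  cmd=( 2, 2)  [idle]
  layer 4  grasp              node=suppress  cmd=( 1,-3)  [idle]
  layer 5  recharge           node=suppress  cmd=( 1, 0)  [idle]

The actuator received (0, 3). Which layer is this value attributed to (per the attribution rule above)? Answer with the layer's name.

layer 0 (halt) active — direct: (0, 3)
layer 1 (avoid_obstacle) active — suppresses: (3, 2)
layer 2 (seek_light) active — suppresses: (0, 3)
layer 3 (cruise) idle — unchanged: (0, 3)
layer 4 (grasp) idle — unchanged: (0, 3)
layer 5 (recharge) idle — unchanged: (0, 3)
→ actuator (0, 3)
last writer: layer 2 = seek_light

seek_light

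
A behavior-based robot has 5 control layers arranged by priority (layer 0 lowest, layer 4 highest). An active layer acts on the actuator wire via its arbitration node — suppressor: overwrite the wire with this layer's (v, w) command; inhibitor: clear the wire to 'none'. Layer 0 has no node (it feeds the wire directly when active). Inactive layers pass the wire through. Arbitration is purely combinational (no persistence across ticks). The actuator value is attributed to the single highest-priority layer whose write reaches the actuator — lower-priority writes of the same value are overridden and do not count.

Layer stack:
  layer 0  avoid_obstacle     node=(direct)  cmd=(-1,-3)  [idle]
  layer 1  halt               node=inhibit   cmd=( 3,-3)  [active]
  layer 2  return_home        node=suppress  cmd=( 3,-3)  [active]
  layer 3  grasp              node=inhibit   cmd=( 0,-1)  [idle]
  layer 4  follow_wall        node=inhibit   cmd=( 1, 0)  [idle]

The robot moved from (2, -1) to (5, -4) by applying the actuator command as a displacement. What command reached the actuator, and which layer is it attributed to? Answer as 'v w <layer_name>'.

displacement = (5, -4) − (2, -1) = (3, -3)
L0 avoid_obstacle: idle → wire = none
L1 halt: active, inhibitor → wire = none
L2 return_home: active, suppressor → wire = (3, -3)
L3 grasp: idle → wire stays (3, -3)
L4 follow_wall: idle → wire stays (3, -3)
actuator = (3, -3) — from layer 2 (return_home)

3 -3 return_home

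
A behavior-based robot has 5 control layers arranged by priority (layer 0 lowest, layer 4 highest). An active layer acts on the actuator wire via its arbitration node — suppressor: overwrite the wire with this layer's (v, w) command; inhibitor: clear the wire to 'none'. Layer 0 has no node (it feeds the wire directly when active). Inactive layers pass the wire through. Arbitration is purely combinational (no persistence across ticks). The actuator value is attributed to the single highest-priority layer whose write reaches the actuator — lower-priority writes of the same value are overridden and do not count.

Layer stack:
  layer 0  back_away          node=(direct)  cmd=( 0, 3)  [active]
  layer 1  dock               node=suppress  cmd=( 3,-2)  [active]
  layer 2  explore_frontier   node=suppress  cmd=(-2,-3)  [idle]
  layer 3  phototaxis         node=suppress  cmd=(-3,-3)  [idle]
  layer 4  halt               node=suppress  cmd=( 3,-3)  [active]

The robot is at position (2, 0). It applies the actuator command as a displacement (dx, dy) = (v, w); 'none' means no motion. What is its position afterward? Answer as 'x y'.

[0] back_away on; wire := (0, 3)
[1] dock on (suppress); wire := (3, -2)
[2] explore_frontier off; pass (3, -2)
[3] phototaxis off; pass (3, -2)
[4] halt on (suppress); wire := (3, -3)
output (3, -3)
position: (2, 0) + (3, -3) = (5, -3)

5 -3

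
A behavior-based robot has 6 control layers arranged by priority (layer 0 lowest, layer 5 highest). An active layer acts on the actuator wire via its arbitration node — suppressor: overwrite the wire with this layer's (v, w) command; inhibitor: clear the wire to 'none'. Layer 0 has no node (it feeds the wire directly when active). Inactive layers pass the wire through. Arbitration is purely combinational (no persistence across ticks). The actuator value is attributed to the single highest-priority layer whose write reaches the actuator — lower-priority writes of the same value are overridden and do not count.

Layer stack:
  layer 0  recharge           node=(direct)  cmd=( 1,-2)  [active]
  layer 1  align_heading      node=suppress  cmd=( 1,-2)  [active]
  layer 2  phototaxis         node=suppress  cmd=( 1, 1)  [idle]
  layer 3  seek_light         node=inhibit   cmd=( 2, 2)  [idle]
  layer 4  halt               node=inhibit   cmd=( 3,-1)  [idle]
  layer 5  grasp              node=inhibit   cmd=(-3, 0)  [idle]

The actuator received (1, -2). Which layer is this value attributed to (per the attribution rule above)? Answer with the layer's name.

align_heading

[0] recharge on; wire := (1, -2)
[1] align_heading on (suppress); wire := (1, -2)
[2] phototaxis off; pass (1, -2)
[3] seek_light off; pass (1, -2)
[4] halt off; pass (1, -2)
[5] grasp off; pass (1, -2)
output (1, -2)
last writer: layer 1 = align_heading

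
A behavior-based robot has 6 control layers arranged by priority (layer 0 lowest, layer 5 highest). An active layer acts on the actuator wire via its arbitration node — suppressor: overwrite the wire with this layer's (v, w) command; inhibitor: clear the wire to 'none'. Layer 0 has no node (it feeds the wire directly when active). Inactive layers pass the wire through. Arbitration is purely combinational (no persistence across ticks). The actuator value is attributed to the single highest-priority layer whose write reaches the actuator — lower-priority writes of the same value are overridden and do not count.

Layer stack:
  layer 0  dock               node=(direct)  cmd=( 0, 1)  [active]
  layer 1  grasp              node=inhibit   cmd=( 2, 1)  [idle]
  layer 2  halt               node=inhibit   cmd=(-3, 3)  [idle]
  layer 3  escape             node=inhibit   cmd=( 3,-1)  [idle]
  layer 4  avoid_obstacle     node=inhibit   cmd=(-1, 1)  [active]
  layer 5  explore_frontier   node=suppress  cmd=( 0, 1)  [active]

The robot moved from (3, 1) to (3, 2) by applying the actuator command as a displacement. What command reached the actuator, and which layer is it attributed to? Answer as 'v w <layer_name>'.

0 1 explore_frontier

displacement = (3, 2) − (3, 1) = (0, 1)
[0] dock on; wire := (0, 1)
[1] grasp off; pass (0, 1)
[2] halt off; pass (0, 1)
[3] escape off; pass (0, 1)
[4] avoid_obstacle on (inhibit); wire := none
[5] explore_frontier on (suppress); wire := (0, 1)
output (0, 1) — from layer 5 (explore_frontier)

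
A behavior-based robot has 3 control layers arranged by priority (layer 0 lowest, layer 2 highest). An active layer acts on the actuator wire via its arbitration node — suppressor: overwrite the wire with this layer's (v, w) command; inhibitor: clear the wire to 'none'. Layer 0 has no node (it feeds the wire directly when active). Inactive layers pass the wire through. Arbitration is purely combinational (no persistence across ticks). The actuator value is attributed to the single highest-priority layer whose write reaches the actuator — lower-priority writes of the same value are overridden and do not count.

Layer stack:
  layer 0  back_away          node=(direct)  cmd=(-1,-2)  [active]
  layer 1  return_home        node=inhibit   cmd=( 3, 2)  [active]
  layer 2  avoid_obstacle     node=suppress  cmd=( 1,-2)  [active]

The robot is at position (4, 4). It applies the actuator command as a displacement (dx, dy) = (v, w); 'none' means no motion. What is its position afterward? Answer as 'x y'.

5 2

[0] back_away on; wire := (-1, -2)
[1] return_home on (inhibit); wire := none
[2] avoid_obstacle on (suppress); wire := (1, -2)
output (1, -2)
position: (4, 4) + (1, -2) = (5, 2)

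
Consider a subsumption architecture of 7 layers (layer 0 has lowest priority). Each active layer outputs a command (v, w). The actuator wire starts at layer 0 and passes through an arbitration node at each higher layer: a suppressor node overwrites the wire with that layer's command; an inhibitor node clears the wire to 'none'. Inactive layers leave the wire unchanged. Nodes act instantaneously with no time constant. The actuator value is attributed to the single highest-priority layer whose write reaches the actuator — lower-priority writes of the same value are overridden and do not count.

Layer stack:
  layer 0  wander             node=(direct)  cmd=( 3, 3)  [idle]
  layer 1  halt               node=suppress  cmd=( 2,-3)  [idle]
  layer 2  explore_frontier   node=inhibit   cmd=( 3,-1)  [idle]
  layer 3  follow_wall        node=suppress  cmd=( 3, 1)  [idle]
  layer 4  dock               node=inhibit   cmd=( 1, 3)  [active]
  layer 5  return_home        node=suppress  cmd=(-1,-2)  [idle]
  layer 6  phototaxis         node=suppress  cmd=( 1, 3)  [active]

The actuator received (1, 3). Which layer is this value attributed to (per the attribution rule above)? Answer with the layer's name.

phototaxis

L0 wander: idle → wire = none
L1 halt: idle → wire stays none
L2 explore_frontier: idle → wire stays none
L3 follow_wall: idle → wire stays none
L4 dock: active, inhibitor → wire = none
L5 return_home: idle → wire stays none
L6 phototaxis: active, suppressor → wire = (1, 3)
actuator = (1, 3)
last writer: layer 6 = phototaxis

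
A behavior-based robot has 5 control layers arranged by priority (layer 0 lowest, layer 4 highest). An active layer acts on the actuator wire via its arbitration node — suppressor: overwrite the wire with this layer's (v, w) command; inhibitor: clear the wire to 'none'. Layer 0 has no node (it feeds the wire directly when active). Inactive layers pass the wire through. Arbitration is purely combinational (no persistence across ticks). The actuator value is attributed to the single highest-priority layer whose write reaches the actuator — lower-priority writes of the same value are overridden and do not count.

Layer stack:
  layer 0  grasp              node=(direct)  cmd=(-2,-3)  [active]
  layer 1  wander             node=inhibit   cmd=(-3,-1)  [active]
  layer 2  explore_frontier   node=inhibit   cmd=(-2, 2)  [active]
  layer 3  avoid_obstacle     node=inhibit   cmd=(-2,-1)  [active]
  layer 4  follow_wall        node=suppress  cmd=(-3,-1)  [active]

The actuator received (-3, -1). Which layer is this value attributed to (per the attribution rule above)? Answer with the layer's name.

[0] grasp on; wire := (-2, -3)
[1] wander on (inhibit); wire := none
[2] explore_frontier on (inhibit); wire := none
[3] avoid_obstacle on (inhibit); wire := none
[4] follow_wall on (suppress); wire := (-3, -1)
output (-3, -1)
last writer: layer 4 = follow_wall

follow_wall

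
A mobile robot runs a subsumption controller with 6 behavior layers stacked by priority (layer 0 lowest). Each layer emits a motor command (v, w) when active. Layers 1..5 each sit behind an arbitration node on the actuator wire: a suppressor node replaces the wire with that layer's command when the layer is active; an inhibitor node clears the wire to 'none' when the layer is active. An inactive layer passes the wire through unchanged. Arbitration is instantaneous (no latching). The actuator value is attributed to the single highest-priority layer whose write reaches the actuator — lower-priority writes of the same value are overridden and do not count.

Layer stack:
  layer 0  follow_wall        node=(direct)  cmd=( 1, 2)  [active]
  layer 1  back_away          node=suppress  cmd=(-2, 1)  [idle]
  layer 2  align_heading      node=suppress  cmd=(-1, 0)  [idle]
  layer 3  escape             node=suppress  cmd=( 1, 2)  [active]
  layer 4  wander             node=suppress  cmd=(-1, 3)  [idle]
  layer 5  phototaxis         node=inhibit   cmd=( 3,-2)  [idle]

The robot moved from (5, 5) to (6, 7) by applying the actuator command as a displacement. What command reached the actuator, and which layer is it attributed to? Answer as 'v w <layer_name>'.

1 2 escape

displacement = (6, 7) − (5, 5) = (1, 2)
layer 0 (follow_wall) active — direct: (1, 2)
layer 1 (back_away) idle — unchanged: (1, 2)
layer 2 (align_heading) idle — unchanged: (1, 2)
layer 3 (escape) active — suppresses: (1, 2)
layer 4 (wander) idle — unchanged: (1, 2)
layer 5 (phototaxis) idle — unchanged: (1, 2)
→ actuator (1, 2) — from layer 3 (escape)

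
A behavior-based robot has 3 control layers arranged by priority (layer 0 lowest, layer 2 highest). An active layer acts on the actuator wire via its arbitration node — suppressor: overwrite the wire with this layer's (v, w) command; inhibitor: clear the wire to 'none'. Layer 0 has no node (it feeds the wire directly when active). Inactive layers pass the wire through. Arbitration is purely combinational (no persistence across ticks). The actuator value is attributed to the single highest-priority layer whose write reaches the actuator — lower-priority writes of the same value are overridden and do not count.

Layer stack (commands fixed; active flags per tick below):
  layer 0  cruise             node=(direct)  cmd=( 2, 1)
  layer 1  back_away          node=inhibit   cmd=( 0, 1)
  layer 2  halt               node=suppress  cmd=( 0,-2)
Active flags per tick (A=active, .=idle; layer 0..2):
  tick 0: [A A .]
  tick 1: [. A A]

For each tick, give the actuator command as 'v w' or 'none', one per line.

none
0 -2

tick 0:
  L0 cruise: active, feeds wire = (2, 1)
  L1 back_away: active, inhibitor → wire = none
  L2 halt: idle → wire stays none
  actuator = none
tick 1:
  L0 cruise: idle → wire = none
  L1 back_away: active, inhibitor → wire = none
  L2 halt: active, suppressor → wire = (0, -2)
  actuator = (0, -2)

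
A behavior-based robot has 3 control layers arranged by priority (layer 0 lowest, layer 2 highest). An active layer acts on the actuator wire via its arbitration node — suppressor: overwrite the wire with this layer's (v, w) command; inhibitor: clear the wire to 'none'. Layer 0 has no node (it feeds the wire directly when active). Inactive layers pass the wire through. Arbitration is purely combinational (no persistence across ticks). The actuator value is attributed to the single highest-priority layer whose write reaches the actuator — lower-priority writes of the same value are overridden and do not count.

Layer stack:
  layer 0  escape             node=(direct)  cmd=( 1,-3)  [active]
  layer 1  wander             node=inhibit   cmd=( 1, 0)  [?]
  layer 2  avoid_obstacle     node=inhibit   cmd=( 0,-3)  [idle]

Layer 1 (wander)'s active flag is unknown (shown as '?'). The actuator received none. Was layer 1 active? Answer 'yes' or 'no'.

yes

If layer 1 is active=yes:
  actuator would be none
If layer 1 is active=no:
  actuator would be (1, -3)
Observed none, so layer 1 was active.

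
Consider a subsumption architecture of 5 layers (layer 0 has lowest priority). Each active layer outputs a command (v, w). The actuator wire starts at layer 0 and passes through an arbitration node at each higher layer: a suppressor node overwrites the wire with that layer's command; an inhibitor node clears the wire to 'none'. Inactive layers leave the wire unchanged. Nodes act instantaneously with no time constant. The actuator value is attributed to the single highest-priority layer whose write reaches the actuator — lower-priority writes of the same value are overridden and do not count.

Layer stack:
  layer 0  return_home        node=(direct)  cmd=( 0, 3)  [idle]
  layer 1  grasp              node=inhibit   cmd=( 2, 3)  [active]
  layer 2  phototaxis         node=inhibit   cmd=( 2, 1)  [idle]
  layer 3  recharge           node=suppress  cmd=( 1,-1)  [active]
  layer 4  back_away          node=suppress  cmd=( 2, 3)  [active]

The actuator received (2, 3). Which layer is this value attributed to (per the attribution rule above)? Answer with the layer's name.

L0 return_home: idle → wire = none
L1 grasp: active, inhibitor → wire = none
L2 phototaxis: idle → wire stays none
L3 recharge: active, suppressor → wire = (1, -1)
L4 back_away: active, suppressor → wire = (2, 3)
actuator = (2, 3)
last writer: layer 4 = back_away

back_away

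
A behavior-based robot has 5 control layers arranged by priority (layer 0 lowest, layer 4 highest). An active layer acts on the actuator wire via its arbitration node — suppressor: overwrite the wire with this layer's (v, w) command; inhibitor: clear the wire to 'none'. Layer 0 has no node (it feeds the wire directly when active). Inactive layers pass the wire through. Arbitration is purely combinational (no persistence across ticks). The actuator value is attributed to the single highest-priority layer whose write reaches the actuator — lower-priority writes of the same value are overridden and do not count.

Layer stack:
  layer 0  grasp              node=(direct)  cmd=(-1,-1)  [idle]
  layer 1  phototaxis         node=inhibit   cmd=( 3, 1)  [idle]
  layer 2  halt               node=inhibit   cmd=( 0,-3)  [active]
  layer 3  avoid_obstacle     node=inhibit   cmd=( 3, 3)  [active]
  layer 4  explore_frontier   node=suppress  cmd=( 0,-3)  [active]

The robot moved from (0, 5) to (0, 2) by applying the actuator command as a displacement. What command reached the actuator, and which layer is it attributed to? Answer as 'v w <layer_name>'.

displacement = (0, 2) − (0, 5) = (0, -3)
[0] grasp off; wire := none
[1] phototaxis off; pass none
[2] halt on (inhibit); wire := none
[3] avoid_obstacle on (inhibit); wire := none
[4] explore_frontier on (suppress); wire := (0, -3)
output (0, -3) — from layer 4 (explore_frontier)

0 -3 explore_frontier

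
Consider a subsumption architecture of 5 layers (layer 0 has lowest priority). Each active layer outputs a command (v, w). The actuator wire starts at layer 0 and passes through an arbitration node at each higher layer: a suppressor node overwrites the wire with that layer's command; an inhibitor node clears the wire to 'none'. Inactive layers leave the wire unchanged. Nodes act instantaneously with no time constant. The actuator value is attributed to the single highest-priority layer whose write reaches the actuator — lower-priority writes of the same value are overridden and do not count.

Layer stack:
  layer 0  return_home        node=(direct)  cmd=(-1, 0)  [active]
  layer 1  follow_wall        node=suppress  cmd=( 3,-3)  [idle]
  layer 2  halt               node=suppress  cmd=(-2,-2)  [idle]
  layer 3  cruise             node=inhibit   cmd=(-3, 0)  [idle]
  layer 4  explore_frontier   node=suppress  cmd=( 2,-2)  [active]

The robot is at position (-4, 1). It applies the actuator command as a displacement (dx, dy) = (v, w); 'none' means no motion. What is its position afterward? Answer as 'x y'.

[0] return_home on; wire := (-1, 0)
[1] follow_wall off; pass (-1, 0)
[2] halt off; pass (-1, 0)
[3] cruise off; pass (-1, 0)
[4] explore_frontier on (suppress); wire := (2, -2)
output (2, -2)
position: (-4, 1) + (2, -2) = (-2, -1)

-2 -1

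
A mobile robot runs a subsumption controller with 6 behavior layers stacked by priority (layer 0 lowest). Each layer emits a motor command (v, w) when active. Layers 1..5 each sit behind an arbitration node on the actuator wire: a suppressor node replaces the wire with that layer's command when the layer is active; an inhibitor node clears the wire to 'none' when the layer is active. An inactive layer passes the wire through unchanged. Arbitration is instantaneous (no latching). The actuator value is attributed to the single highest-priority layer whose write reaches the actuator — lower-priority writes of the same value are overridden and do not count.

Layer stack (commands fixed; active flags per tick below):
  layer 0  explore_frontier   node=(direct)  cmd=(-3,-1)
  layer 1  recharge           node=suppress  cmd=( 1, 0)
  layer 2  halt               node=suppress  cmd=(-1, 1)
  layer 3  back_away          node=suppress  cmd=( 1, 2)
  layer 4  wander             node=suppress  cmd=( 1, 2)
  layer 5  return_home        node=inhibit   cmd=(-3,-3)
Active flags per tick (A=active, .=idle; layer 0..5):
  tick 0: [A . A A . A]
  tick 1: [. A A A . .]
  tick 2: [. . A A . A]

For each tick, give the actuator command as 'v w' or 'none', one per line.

none
1 2
none

tick 0:
  layer 0 (explore_frontier) active — direct: (-3, -1)
  layer 1 (recharge) idle — unchanged: (-3, -1)
  layer 2 (halt) active — suppresses: (-1, 1)
  layer 3 (back_away) active — suppresses: (1, 2)
  layer 4 (wander) idle — unchanged: (1, 2)
  layer 5 (return_home) active — inhibits: none
  → actuator none
tick 1:
  layer 0 (explore_frontier) idle — none
  layer 1 (recharge) active — suppresses: (1, 0)
  layer 2 (halt) active — suppresses: (-1, 1)
  layer 3 (back_away) active — suppresses: (1, 2)
  layer 4 (wander) idle — unchanged: (1, 2)
  layer 5 (return_home) idle — unchanged: (1, 2)
  → actuator (1, 2)
tick 2:
  layer 0 (explore_frontier) idle — none
  layer 1 (recharge) idle — unchanged: none
  layer 2 (halt) active — suppresses: (-1, 1)
  layer 3 (back_away) active — suppresses: (1, 2)
  layer 4 (wander) idle — unchanged: (1, 2)
  layer 5 (return_home) active — inhibits: none
  → actuator none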